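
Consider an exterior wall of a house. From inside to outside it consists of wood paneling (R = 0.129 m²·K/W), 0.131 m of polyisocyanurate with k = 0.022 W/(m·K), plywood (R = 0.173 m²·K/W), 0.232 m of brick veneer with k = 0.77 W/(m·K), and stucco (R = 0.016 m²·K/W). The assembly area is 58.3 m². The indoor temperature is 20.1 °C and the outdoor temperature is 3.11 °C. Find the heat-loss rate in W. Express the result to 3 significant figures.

0.131/0.022 = 5.955
0.232/0.77 = 0.3013
R_total = 0.129 + 5.955 + 0.173 + 0.3013 + 0.016 = 6.574 m²·K/W
Q = A·ΔT/R = 58.3 × (20.1 − 3.11) / 6.574 = 150.7 W

151 W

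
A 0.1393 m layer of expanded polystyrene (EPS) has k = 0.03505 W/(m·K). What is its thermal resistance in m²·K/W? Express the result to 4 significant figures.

3.974 m²·K/W

R = L/k = 0.1393/0.03505 = 3.9743 m²·K/W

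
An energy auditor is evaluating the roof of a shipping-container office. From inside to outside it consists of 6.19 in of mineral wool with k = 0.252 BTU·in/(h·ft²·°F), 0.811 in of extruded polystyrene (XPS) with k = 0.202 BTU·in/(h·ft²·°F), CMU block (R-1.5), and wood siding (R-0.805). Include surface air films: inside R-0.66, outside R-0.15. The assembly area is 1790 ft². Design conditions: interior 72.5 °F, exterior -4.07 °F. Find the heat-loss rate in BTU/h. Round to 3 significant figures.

6.19/0.252 = 24.56
0.811/0.202 = 4.015
R_total = 0.66 + 24.56 + 4.015 + 1.5 + 0.805 + 0.15 = 31.69 ft²·°F·h/BTU
Q = A·ΔT/R = 1790 × (72.5 − (-4.07)) / 31.69 = 4325 BTU/h

4320 BTU/h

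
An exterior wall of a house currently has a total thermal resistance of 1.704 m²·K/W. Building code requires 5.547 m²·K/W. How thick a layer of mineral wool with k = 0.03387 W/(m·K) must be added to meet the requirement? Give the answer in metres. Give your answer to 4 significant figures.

0.1302 m

ΔR = 5.547 − 1.704 = 3.843 m²·K/W
L = ΔR × k = 3.843 × 0.03387 = 0.13016 m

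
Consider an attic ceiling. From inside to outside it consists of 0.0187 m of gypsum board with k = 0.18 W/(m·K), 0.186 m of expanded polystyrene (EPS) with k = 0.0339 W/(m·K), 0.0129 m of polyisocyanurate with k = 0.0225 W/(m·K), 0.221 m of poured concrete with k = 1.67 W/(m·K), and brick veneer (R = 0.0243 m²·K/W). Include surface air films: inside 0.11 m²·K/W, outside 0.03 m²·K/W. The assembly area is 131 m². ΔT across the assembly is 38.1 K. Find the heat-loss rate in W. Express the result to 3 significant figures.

773 W

0.0187/0.18 = 0.1039
0.186/0.0339 = 5.487
0.0129/0.0225 = 0.5733
0.221/1.67 = 0.1323
R_total = 0.11 + 0.1039 + 5.487 + 0.5733 + 0.1323 + 0.0243 + 0.03 = 6.461 m²·K/W
Q = A·ΔT/R = 131 × 38.1 / 6.461 = 772.5 W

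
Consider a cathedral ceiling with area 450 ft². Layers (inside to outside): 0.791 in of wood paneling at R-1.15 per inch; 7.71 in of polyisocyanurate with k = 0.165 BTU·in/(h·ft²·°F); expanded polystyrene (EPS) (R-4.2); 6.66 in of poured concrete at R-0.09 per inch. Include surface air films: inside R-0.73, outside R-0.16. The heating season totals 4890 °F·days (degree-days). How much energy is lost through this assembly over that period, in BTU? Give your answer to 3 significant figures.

0.791 × 1.15 = 0.9096
7.71/0.165 = 46.73
6.66 × 0.09 = 0.5994
R_total = 0.73 + 0.9096 + 46.73 + 4.2 + 0.5994 + 0.16 = 53.33 ft²·°F·h/BTU
E = A × HDD × 24 / R = 450 × 4890 × 24 / 53.33 = 990400 BTU

990000 BTU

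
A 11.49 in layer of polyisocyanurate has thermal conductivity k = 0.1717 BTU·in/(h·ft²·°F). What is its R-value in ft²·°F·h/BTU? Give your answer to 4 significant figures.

R = L/k = 11.49/0.1717 = 66.919 ft²·°F·h/BTU

66.92 ft²·°F·h/BTU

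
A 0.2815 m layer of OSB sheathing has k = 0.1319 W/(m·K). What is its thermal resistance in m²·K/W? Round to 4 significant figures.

2.134 m²·K/W

R = L/k = 0.2815/0.1319 = 2.1342 m²·K/W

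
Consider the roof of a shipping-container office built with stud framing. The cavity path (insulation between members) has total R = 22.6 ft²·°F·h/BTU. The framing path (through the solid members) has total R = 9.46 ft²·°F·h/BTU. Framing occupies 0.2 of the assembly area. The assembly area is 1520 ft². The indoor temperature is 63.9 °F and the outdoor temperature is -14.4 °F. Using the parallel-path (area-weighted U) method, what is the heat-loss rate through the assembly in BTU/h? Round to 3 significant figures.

6730 BTU/h

U_eff = 0.8/22.6 + 0.2/9.46 = 0.0354 + 0.02114 = 0.05654
R_eff = 1/U_eff = 17.69 ft²·°F·h/BTU
Q = 1520 × (63.9 − (-14.4)) / 17.69 = 6729 BTU/h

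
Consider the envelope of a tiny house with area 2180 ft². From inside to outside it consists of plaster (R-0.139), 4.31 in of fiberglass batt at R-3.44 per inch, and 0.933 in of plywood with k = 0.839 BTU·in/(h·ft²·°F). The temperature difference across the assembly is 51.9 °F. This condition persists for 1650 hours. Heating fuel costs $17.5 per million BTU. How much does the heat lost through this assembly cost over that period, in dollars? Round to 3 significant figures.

203 dollars

4.31 × 3.44 = 14.83
0.933/0.839 = 1.112
R_total = 0.139 + 14.83 + 1.112 = 16.08 ft²·°F·h/BTU
Q = 2180 × 51.9 / 16.08 = 7037 BTU/h
E = 7037 × 1650 = 11610000 BTU
Cost = 11610000/10⁶ × 17.5 = $203.2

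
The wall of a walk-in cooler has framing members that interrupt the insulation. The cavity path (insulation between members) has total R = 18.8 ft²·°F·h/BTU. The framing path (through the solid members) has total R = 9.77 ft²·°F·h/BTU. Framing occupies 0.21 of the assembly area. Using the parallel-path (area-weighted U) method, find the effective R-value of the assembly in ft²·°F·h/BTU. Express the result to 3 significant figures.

15.7 ft²·°F·h/BTU

U_eff = 0.79/18.8 + 0.21/9.77 = 0.04202 + 0.02149 = 0.06352
R_eff = 1/U_eff = 15.74 ft²·°F·h/BTU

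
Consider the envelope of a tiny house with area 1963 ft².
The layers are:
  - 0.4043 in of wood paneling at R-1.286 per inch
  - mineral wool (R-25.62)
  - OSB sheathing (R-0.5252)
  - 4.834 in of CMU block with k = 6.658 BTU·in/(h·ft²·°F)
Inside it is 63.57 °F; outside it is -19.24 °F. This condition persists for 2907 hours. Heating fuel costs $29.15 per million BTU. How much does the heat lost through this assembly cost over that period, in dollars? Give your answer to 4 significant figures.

0.4043 × 1.286 = 0.51993
4.834/6.658 = 0.72604
R_total = 0.51993 + 25.62 + 0.5252 + 0.72604 = 27.391 ft²·°F·h/BTU
Q = 1963 × (63.57 − (-19.24)) / 27.391 = 5934.6 BTU/h
E = 5934.6 × 2907 = 17252000 BTU
Cost = 17252000/10⁶ × 29.15 = $502.89

502.9 dollars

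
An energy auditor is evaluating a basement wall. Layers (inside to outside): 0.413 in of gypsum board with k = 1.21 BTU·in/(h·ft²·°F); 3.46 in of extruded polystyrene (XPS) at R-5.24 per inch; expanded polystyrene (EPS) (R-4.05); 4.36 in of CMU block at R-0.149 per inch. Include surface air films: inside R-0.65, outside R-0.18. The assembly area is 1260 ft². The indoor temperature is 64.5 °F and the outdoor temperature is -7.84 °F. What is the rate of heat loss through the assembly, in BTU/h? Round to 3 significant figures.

0.413/1.21 = 0.3413
3.46 × 5.24 = 18.13
4.36 × 0.149 = 0.6496
R_total = 0.65 + 0.3413 + 18.13 + 4.05 + 0.6496 + 0.18 = 24 ft²·°F·h/BTU
Q = A·ΔT/R = 1260 × (64.5 − (-7.84)) / 24 = 3798 BTU/h

3800 BTU/h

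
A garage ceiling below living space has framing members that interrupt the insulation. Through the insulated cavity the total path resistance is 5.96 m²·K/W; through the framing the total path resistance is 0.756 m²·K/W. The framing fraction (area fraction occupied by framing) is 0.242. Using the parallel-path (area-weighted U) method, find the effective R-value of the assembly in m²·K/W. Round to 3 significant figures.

2.24 m²·K/W

U_eff = 0.758/5.96 + 0.242/0.756 = 0.1272 + 0.3201 = 0.4473
R_eff = 1/U_eff = 2.236 m²·K/W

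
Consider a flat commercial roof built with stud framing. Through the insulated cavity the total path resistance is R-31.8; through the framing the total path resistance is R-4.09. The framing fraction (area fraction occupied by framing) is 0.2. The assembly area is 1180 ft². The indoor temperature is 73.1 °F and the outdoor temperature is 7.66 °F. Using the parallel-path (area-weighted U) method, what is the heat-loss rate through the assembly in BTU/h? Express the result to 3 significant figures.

5720 BTU/h

U_eff = 0.8/31.8 + 0.2/4.09 = 0.02516 + 0.0489 = 0.07406
R_eff = 1/U_eff = 13.5 ft²·°F·h/BTU
Q = 1180 × (73.1 − 7.66) / 13.5 = 5719 BTU/h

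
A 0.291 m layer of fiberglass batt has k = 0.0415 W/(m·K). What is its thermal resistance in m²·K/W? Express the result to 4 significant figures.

R = L/k = 0.291/0.0415 = 7.012 m²·K/W

7.012 m²·K/W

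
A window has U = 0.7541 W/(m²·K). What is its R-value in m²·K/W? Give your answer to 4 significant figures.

R = 1/U = 1/0.7541 = 1.3261

1.326 m²·K/W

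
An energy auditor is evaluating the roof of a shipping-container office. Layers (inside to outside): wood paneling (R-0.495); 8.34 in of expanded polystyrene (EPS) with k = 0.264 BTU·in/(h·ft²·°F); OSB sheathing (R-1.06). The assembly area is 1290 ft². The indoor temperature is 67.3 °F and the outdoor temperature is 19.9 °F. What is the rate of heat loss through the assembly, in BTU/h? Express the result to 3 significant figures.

1840 BTU/h

8.34/0.264 = 31.59
R_total = 0.495 + 31.59 + 1.06 = 33.15 ft²·°F·h/BTU
Q = A·ΔT/R = 1290 × (67.3 − 19.9) / 33.15 = 1845 BTU/h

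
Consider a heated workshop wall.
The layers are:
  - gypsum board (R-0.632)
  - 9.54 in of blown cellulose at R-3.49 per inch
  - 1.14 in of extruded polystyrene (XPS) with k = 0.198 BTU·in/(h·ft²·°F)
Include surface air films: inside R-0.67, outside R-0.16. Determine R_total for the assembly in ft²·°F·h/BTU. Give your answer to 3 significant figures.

40.5 ft²·°F·h/BTU

9.54 × 3.49 = 33.29
1.14/0.198 = 5.758
R_total = 0.67 + 0.632 + 33.29 + 5.758 + 0.16 = 40.51 ft²·°F·h/BTU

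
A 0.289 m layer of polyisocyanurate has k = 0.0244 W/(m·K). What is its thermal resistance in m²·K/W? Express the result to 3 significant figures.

R = L/k = 0.289/0.0244 = 11.84 m²·K/W

11.8 m²·K/W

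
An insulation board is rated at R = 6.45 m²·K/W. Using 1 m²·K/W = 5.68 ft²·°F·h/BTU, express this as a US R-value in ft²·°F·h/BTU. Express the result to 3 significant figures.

36.6 ft²·°F·h/BTU

R_US = 6.45 × 5.68 = 36.64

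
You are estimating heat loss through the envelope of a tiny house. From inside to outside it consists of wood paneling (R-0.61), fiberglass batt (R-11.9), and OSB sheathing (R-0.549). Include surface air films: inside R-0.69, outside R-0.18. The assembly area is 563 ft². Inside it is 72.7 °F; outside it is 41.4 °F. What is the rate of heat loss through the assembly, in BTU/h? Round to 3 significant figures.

1270 BTU/h

R_total = 0.69 + 0.61 + 11.9 + 0.549 + 0.18 = 13.93 ft²·°F·h/BTU
Q = A·ΔT/R = 563 × (72.7 − 41.4) / 13.93 = 1265 BTU/h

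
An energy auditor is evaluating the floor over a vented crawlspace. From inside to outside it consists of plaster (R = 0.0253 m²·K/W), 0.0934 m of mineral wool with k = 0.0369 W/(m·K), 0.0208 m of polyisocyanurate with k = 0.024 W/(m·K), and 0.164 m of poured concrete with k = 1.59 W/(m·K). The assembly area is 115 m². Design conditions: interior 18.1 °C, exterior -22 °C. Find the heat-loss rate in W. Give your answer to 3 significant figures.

0.0934/0.0369 = 2.531
0.0208/0.024 = 0.8667
0.164/1.59 = 0.1031
R_total = 0.0253 + 2.531 + 0.8667 + 0.1031 = 3.526 m²·K/W
Q = A·ΔT/R = 115 × (18.1 − (-22)) / 3.526 = 1308 W

1310 W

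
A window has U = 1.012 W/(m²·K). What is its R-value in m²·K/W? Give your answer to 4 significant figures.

R = 1/U = 1/1.012 = 0.98814

0.9881 m²·K/W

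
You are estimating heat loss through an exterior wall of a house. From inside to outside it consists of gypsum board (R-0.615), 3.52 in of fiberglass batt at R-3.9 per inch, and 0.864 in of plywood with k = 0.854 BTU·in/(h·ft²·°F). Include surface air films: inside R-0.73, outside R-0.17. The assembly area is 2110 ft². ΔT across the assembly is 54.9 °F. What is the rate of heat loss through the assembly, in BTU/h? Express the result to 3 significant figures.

7130 BTU/h

3.52 × 3.9 = 13.73
0.864/0.854 = 1.012
R_total = 0.73 + 0.615 + 13.73 + 1.012 + 0.17 = 16.25 ft²·°F·h/BTU
Q = A·ΔT/R = 2110 × 54.9 / 16.25 = 7126 BTU/h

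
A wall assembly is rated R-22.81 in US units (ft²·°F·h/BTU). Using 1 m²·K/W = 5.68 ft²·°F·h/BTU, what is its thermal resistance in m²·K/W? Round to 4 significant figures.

R_SI = 22.81/5.68 = 4.0158

4.016 m²·K/W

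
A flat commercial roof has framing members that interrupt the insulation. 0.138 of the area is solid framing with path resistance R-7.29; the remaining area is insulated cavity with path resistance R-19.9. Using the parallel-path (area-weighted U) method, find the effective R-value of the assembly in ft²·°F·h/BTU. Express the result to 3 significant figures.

16.1 ft²·°F·h/BTU

U_eff = 0.862/19.9 + 0.138/7.29 = 0.04332 + 0.01893 = 0.06225
R_eff = 1/U_eff = 16.07 ft²·°F·h/BTU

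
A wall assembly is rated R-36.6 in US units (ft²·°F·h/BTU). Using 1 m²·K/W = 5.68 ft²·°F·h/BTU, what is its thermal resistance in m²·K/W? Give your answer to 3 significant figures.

6.44 m²·K/W

R_SI = 36.6/5.68 = 6.444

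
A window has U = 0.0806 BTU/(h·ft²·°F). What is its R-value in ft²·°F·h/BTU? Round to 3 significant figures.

12.4 ft²·°F·h/BTU

R = 1/U = 1/0.0806 = 12.41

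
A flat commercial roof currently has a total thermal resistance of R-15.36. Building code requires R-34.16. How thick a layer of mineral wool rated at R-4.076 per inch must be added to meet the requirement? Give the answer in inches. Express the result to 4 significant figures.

ΔR = 34.16 − 15.36 = 18.8 ft²·°F·h/BTU
L = ΔR / (R/in) = 18.8/4.076 = 4.6124 in

4.612 in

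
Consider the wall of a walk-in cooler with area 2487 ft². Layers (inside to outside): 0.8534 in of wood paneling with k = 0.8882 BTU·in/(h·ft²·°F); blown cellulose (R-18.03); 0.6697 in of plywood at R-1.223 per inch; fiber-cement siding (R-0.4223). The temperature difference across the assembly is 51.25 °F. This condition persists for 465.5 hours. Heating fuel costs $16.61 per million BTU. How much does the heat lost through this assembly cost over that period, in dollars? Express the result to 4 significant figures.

0.8534/0.8882 = 0.96082
0.6697 × 1.223 = 0.81904
R_total = 0.96082 + 18.03 + 0.81904 + 0.4223 = 20.232 ft²·°F·h/BTU
Q = 2487 × 51.25 / 20.232 = 6299.8 BTU/h
E = 6299.8 × 465.5 = 2932600 BTU
Cost = 2932600/10⁶ × 16.61 = $48.71

48.71 dollars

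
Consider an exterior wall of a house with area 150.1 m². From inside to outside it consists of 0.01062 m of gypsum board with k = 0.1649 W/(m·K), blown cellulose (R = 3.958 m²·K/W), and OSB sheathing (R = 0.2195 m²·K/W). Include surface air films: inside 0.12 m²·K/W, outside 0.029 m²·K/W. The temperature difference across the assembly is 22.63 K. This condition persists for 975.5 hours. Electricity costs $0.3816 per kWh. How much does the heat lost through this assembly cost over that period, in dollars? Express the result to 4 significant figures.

288.0 dollars

0.01062/0.1649 = 0.064403
R_total = 0.12 + 0.064403 + 3.958 + 0.2195 + 0.029 = 4.3909 m²·K/W
Q = 150.1 × 22.63 / 4.3909 = 773.59 W
E = 773.59 W × 975.5 h / 1000 = 754.64 kWh
Cost = 754.64 × 0.3816 = $287.97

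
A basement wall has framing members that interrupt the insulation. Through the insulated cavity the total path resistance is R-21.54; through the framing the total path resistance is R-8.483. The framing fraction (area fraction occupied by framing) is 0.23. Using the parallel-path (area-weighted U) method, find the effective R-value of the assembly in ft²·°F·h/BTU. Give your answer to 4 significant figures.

U_eff = 0.77/21.54 + 0.23/8.483 = 0.035747 + 0.027113 = 0.06286
R_eff = 1/U_eff = 15.908 ft²·°F·h/BTU

15.91 ft²·°F·h/BTU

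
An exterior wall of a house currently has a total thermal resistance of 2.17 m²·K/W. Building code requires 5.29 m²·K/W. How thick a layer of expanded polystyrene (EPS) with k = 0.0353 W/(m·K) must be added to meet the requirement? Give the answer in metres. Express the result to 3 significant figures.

ΔR = 5.29 − 2.17 = 3.12 m²·K/W
L = ΔR × k = 3.12 × 0.0353 = 0.1101 m

0.110 m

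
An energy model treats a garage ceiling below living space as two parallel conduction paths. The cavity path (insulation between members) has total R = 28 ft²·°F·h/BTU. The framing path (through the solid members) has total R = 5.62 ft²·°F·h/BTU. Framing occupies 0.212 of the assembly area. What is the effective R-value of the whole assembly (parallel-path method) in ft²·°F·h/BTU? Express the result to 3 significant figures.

15.2 ft²·°F·h/BTU

U_eff = 0.788/28 + 0.212/5.62 = 0.02814 + 0.03772 = 0.06587
R_eff = 1/U_eff = 15.18 ft²·°F·h/BTU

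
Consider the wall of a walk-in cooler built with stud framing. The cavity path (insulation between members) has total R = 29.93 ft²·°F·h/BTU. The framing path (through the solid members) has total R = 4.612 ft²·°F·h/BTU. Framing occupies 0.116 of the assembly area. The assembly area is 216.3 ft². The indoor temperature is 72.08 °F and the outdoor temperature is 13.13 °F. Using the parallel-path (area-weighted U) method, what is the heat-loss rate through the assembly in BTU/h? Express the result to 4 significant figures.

697.3 BTU/h

U_eff = 0.884/29.93 + 0.116/4.612 = 0.029536 + 0.025152 = 0.054687
R_eff = 1/U_eff = 18.286 ft²·°F·h/BTU
Q = 216.3 × (72.08 − 13.13) / 18.286 = 697.31 BTU/h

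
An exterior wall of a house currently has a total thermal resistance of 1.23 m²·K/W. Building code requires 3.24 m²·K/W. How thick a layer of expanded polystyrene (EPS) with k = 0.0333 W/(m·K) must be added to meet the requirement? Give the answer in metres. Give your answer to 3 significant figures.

ΔR = 3.24 − 1.23 = 2.01 m²·K/W
L = ΔR × k = 2.01 × 0.0333 = 0.06693 m

0.0669 m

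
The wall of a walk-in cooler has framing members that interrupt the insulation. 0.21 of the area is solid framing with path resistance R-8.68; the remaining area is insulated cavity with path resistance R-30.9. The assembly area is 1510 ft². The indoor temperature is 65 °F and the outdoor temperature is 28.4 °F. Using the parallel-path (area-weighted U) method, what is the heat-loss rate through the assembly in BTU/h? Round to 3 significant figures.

U_eff = 0.79/30.9 + 0.21/8.68 = 0.02557 + 0.02419 = 0.04976
R_eff = 1/U_eff = 20.1 ft²·°F·h/BTU
Q = 1510 × (65 − 28.4) / 20.1 = 2750 BTU/h

2750 BTU/h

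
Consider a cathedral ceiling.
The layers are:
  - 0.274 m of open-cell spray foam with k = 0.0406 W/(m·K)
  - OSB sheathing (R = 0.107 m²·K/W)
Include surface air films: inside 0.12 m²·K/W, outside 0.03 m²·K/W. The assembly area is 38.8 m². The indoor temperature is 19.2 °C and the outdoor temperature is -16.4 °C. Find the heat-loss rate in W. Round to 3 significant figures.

197 W

0.274/0.0406 = 6.749
R_total = 0.12 + 6.749 + 0.107 + 0.03 = 7.006 m²·K/W
Q = A·ΔT/R = 38.8 × (19.2 − (-16.4)) / 7.006 = 197.2 W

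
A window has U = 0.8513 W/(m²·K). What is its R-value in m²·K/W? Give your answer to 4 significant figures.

1.175 m²·K/W

R = 1/U = 1/0.8513 = 1.1747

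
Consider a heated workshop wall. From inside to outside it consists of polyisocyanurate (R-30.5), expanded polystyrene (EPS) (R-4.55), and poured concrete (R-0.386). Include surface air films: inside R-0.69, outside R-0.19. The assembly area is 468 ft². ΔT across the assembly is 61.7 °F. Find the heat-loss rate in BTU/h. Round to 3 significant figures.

R_total = 0.69 + 30.5 + 4.55 + 0.386 + 0.19 = 36.32 ft²·°F·h/BTU
Q = A·ΔT/R = 468 × 61.7 / 36.32 = 795.1 BTU/h

795 BTU/h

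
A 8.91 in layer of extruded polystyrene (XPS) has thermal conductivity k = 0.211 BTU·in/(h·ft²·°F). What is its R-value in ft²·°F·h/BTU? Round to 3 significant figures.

R = L/k = 8.91/0.211 = 42.23 ft²·°F·h/BTU

42.2 ft²·°F·h/BTU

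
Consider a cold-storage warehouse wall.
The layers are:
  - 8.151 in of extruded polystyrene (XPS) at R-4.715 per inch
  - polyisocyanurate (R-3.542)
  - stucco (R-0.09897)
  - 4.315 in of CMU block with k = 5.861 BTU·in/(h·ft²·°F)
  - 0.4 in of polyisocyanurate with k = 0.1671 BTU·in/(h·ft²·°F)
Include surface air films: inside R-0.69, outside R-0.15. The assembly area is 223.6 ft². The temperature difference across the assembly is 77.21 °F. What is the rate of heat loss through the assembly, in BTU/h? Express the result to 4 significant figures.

375.0 BTU/h

8.151 × 4.715 = 38.432
4.315/5.861 = 0.73622
0.4/0.1671 = 2.3938
R_total = 0.69 + 38.432 + 3.542 + 0.09897 + 0.73622 + 2.3938 + 0.15 = 46.043 ft²·°F·h/BTU
Q = A·ΔT/R = 223.6 × 77.21 / 46.043 = 374.96 BTU/h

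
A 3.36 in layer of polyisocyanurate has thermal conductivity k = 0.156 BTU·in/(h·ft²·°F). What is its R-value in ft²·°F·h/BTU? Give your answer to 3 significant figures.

R = L/k = 3.36/0.156 = 21.54 ft²·°F·h/BTU

21.5 ft²·°F·h/BTU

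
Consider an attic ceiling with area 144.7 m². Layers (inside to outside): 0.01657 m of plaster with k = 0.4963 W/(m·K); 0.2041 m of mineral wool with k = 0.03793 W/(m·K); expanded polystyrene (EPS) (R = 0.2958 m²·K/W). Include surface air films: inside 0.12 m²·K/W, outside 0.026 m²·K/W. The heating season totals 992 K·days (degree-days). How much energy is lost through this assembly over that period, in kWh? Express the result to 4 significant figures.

0.01657/0.4963 = 0.033387
0.2041/0.03793 = 5.381
R_total = 0.12 + 0.033387 + 5.381 + 0.2958 + 0.026 = 5.8562 m²·K/W
E = A × HDD × 24 / R / 1000 = 144.7 × 992 × 24 / 5.8562 / 1000 = 588.27 kWh

588.3 kWh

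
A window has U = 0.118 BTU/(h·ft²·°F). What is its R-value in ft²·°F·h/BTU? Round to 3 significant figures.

R = 1/U = 1/0.118 = 8.475

8.47 ft²·°F·h/BTU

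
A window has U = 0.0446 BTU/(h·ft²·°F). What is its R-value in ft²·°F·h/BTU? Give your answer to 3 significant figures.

22.4 ft²·°F·h/BTU

R = 1/U = 1/0.0446 = 22.42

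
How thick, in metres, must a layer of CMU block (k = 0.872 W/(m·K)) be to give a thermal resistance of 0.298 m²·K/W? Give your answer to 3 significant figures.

0.260 m

L = R·k = 0.298 × 0.872 = 0.2599 m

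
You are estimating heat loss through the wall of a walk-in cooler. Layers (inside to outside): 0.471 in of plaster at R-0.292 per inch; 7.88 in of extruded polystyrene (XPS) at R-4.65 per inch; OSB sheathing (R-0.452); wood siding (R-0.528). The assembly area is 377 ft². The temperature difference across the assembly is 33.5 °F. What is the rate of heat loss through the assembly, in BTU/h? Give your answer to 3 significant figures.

0.471 × 0.292 = 0.1375
7.88 × 4.65 = 36.64
R_total = 0.1375 + 36.64 + 0.452 + 0.528 = 37.76 ft²·°F·h/BTU
Q = A·ΔT/R = 377 × 33.5 / 37.76 = 334.5 BTU/h

334 BTU/h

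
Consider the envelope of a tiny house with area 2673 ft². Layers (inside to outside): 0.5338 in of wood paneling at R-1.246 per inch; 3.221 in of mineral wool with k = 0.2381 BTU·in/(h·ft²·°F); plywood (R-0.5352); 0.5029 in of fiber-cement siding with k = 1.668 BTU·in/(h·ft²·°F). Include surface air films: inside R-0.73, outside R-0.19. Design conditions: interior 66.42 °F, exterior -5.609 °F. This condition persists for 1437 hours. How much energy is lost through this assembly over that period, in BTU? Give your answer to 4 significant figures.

0.5338 × 1.246 = 0.66511
3.221/0.2381 = 13.528
0.5029/1.668 = 0.3015
R_total = 0.73 + 0.66511 + 13.528 + 0.5352 + 0.3015 + 0.19 = 15.95 ft²·°F·h/BTU
Q = 2673 × (66.42 − (-5.609)) / 15.95 = 12071 BTU/h
E = 12071 × 1437 = 17346000 BTU

17350000 BTU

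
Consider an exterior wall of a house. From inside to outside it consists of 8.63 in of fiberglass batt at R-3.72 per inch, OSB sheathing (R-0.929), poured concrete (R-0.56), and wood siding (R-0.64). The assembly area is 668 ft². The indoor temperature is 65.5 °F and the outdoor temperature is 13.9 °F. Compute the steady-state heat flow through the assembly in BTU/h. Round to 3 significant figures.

8.63 × 3.72 = 32.1
R_total = 32.1 + 0.929 + 0.56 + 0.64 = 34.23 ft²·°F·h/BTU
Q = A·ΔT/R = 668 × (65.5 − 13.9) / 34.23 = 1007 BTU/h

1010 BTU/h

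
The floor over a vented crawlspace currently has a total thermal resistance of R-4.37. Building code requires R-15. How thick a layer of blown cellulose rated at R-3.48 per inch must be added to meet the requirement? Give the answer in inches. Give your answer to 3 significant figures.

ΔR = 15 − 4.37 = 10.63 ft²·°F·h/BTU
L = ΔR / (R/in) = 10.63/3.48 = 3.055 in

3.05 in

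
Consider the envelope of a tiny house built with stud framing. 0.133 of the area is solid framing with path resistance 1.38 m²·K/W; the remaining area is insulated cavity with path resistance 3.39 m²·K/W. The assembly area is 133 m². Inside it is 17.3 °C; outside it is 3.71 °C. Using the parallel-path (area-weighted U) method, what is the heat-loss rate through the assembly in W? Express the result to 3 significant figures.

636 W

U_eff = 0.867/3.39 + 0.133/1.38 = 0.2558 + 0.09638 = 0.3521
R_eff = 1/U_eff = 2.84 m²·K/W
Q = 133 × (17.3 − 3.71) / 2.84 = 636.5 W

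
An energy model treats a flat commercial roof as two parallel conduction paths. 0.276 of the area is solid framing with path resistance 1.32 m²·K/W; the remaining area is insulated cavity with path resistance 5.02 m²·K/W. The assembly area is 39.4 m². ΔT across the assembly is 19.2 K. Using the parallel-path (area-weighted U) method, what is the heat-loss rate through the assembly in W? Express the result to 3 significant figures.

U_eff = 0.724/5.02 + 0.276/1.32 = 0.1442 + 0.2091 = 0.3533
R_eff = 1/U_eff = 2.83 m²·K/W
Q = 39.4 × 19.2 / 2.83 = 267.3 W

267 W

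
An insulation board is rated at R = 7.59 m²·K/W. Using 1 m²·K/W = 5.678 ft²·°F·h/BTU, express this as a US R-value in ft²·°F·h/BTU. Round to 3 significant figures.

R_US = 7.59 × 5.678 = 43.1

43.1 ft²·°F·h/BTU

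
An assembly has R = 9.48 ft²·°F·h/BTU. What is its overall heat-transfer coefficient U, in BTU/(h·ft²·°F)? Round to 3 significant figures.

U = 1/R = 1/9.48 = 0.1055

0.105 BTU/(h·ft²·°F)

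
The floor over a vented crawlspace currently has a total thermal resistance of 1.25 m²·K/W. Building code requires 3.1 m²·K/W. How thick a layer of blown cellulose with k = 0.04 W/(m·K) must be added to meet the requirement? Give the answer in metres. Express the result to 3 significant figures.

ΔR = 3.1 − 1.25 = 1.85 m²·K/W
L = ΔR × k = 1.85 × 0.04 = 0.074 m

0.0740 m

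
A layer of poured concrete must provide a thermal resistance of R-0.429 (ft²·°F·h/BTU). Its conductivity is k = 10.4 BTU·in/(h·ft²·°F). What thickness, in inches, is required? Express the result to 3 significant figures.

L = R × k = 0.429 × 10.4 = 4.462 in

4.46 in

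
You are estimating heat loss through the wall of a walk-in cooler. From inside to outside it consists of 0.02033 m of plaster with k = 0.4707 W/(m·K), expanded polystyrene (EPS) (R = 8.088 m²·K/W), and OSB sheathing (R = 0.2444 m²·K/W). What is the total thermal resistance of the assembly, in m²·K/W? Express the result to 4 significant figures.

0.02033/0.4707 = 0.043191
R_total = 0.043191 + 8.088 + 0.2444 = 8.3756 m²·K/W

8.376 m²·K/W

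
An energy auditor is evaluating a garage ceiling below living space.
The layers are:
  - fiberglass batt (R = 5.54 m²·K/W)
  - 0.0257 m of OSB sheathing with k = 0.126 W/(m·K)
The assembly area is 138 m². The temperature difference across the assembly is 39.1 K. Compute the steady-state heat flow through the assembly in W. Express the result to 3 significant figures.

0.0257/0.126 = 0.204
R_total = 5.54 + 0.204 = 5.744 m²·K/W
Q = A·ΔT/R = 138 × 39.1 / 5.744 = 939.4 W

939 W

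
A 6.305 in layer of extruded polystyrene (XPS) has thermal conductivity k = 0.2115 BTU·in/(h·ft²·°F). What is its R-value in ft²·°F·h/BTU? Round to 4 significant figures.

R = L/k = 6.305/0.2115 = 29.811 ft²·°F·h/BTU

29.81 ft²·°F·h/BTU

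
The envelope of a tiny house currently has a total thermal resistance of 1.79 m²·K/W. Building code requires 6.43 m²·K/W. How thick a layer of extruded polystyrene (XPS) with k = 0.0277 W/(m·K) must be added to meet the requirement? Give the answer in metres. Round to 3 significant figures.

0.129 m

ΔR = 6.43 − 1.79 = 4.64 m²·K/W
L = ΔR × k = 4.64 × 0.0277 = 0.1285 m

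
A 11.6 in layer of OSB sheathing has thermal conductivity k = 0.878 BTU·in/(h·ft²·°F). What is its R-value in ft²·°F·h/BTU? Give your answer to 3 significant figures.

R = L/k = 11.6/0.878 = 13.21 ft²·°F·h/BTU

13.2 ft²·°F·h/BTU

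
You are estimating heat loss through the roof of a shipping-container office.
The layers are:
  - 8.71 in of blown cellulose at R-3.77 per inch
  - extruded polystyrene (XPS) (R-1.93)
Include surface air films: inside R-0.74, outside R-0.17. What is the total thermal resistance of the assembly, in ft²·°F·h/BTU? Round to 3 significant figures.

8.71 × 3.77 = 32.84
R_total = 0.74 + 32.84 + 1.93 + 0.17 = 35.68 ft²·°F·h/BTU

35.7 ft²·°F·h/BTU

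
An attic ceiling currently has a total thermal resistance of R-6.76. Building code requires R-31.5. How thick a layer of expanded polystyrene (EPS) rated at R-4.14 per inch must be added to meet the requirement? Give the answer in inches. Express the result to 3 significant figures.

5.98 in

ΔR = 31.5 − 6.76 = 24.74 ft²·°F·h/BTU
L = ΔR / (R/in) = 24.74/4.14 = 5.976 in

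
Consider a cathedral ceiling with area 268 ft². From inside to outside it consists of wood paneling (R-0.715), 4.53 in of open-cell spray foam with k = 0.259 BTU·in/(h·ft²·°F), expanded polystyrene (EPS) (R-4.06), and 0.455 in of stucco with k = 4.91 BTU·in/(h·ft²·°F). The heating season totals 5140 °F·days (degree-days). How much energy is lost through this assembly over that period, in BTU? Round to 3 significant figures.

1480000 BTU

4.53/0.259 = 17.49
0.455/4.91 = 0.09267
R_total = 0.715 + 17.49 + 4.06 + 0.09267 = 22.36 ft²·°F·h/BTU
E = A × HDD × 24 / R = 268 × 5140 × 24 / 22.36 = 1479000 BTU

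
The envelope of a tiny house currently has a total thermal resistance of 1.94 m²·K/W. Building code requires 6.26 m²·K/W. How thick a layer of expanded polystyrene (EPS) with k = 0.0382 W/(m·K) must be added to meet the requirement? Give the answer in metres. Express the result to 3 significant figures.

0.165 m

ΔR = 6.26 − 1.94 = 4.32 m²·K/W
L = ΔR × k = 4.32 × 0.0382 = 0.165 m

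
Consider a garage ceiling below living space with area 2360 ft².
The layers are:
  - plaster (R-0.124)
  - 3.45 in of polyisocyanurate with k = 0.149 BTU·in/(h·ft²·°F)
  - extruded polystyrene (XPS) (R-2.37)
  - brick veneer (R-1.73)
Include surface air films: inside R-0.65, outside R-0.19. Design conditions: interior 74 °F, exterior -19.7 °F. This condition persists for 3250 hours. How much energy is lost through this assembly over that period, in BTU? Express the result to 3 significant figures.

3.45/0.149 = 23.15
R_total = 0.65 + 0.124 + 23.15 + 2.37 + 1.73 + 0.19 = 28.22 ft²·°F·h/BTU
Q = 2360 × (74 − (-19.7)) / 28.22 = 7836 BTU/h
E = 7836 × 3250 = 25470000 BTU

25500000 BTU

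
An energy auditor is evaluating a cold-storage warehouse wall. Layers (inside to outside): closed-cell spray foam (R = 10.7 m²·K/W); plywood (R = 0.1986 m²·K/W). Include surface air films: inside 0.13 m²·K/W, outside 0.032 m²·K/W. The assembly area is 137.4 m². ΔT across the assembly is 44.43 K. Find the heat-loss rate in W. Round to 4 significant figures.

R_total = 0.13 + 10.7 + 0.1986 + 0.032 = 11.061 m²·K/W
Q = A·ΔT/R = 137.4 × 44.43 / 11.061 = 551.93 W

551.9 W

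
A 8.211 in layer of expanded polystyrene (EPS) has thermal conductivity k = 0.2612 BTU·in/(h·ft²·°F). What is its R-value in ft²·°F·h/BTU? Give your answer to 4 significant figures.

31.44 ft²·°F·h/BTU

R = L/k = 8.211/0.2612 = 31.436 ft²·°F·h/BTU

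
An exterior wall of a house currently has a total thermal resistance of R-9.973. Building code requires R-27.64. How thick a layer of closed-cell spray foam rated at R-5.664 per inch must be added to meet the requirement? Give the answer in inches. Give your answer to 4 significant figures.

ΔR = 27.64 − 9.973 = 17.667 ft²·°F·h/BTU
L = ΔR / (R/in) = 17.667/5.664 = 3.1192 in

3.119 in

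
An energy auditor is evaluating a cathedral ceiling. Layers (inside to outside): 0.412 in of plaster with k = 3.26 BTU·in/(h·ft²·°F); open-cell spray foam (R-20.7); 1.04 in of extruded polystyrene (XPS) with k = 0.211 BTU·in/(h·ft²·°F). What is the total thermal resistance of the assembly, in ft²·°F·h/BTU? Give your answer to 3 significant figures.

0.412/3.26 = 0.1264
1.04/0.211 = 4.929
R_total = 0.1264 + 20.7 + 4.929 = 25.76 ft²·°F·h/BTU

25.8 ft²·°F·h/BTU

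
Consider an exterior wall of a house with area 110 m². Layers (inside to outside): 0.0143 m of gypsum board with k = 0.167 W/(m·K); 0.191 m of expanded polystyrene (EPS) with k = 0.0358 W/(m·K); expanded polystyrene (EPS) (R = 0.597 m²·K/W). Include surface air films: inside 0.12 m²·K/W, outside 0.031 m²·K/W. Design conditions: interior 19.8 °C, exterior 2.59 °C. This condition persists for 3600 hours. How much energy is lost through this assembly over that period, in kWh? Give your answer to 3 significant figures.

0.0143/0.167 = 0.08563
0.191/0.0358 = 5.335
R_total = 0.12 + 0.08563 + 5.335 + 0.597 + 0.031 = 6.169 m²·K/W
Q = 110 × (19.8 − 2.59) / 6.169 = 306.9 W
E = 306.9 W × 3600 h / 1000 = 1105 kWh

1100 kWh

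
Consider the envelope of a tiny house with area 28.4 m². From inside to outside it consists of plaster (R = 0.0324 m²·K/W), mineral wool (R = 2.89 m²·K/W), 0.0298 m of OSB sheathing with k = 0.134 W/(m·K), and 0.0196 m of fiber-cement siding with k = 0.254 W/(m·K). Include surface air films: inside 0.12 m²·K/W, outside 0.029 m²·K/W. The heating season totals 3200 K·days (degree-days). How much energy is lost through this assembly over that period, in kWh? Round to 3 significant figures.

647 kWh

0.0298/0.134 = 0.2224
0.0196/0.254 = 0.07717
R_total = 0.12 + 0.0324 + 2.89 + 0.2224 + 0.07717 + 0.029 = 3.371 m²·K/W
E = A × HDD × 24 / R / 1000 = 28.4 × 3200 × 24 / 3.371 / 1000 = 647 kWh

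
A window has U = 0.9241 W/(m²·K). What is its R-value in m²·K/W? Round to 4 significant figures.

R = 1/U = 1/0.9241 = 1.0821

1.082 m²·K/W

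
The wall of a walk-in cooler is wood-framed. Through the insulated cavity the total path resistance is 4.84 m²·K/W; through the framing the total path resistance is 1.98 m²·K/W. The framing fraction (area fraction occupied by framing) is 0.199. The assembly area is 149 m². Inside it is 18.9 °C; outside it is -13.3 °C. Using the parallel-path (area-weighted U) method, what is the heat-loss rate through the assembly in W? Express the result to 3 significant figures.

U_eff = 0.801/4.84 + 0.199/1.98 = 0.1655 + 0.1005 = 0.266
R_eff = 1/U_eff = 3.759 m²·K/W
Q = 149 × (18.9 − (-13.3)) / 3.759 = 1276 W

1280 W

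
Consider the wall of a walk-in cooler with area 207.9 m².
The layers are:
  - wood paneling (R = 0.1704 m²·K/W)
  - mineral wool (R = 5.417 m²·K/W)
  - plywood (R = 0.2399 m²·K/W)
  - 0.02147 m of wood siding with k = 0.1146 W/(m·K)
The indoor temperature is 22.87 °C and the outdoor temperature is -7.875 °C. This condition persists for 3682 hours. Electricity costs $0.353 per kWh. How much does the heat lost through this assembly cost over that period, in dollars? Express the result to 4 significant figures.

1381 dollars

0.02147/0.1146 = 0.18735
R_total = 0.1704 + 5.417 + 0.2399 + 0.18735 = 6.0146 m²·K/W
Q = 207.9 × (22.87 − (-7.875)) / 6.0146 = 1062.7 W
E = 1062.7 W × 3682 h / 1000 = 3912.9 kWh
Cost = 3912.9 × 0.353 = $1381.3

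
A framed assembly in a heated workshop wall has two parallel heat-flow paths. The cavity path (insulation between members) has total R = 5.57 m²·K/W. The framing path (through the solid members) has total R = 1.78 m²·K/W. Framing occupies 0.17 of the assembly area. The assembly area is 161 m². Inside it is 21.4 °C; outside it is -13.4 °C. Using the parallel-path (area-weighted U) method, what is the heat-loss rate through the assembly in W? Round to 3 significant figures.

1370 W

U_eff = 0.83/5.57 + 0.17/1.78 = 0.149 + 0.09551 = 0.2445
R_eff = 1/U_eff = 4.09 m²·K/W
Q = 161 × (21.4 − (-13.4)) / 4.09 = 1370 W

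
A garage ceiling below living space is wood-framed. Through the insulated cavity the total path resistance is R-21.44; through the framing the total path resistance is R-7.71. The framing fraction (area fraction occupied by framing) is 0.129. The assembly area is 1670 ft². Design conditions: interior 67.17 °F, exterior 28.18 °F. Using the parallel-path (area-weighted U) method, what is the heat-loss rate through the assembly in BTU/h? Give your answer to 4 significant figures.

3735 BTU/h

U_eff = 0.871/21.44 + 0.129/7.71 = 0.040625 + 0.016732 = 0.057357
R_eff = 1/U_eff = 17.435 ft²·°F·h/BTU
Q = 1670 × (67.17 − 28.18) / 17.435 = 3734.7 BTU/h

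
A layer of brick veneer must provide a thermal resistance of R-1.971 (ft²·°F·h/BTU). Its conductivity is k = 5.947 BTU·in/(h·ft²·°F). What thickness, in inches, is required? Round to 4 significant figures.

11.72 in

L = R × k = 1.971 × 5.947 = 11.722 in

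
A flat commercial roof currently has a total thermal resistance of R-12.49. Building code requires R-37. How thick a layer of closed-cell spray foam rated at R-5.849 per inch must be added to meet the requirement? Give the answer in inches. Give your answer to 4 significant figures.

ΔR = 37 − 12.49 = 24.51 ft²·°F·h/BTU
L = ΔR / (R/in) = 24.51/5.849 = 4.1905 in

4.190 in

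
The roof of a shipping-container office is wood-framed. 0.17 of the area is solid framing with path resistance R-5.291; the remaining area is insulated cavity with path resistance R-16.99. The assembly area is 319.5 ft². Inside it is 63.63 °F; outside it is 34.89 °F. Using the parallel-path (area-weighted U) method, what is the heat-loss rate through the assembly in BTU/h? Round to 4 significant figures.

743.6 BTU/h

U_eff = 0.83/16.99 + 0.17/5.291 = 0.048852 + 0.03213 = 0.080982
R_eff = 1/U_eff = 12.348 ft²·°F·h/BTU
Q = 319.5 × (63.63 − 34.89) / 12.348 = 743.61 BTU/h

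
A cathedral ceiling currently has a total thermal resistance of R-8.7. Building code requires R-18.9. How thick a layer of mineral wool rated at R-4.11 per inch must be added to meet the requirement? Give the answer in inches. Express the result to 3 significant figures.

2.48 in

ΔR = 18.9 − 8.7 = 10.2 ft²·°F·h/BTU
L = ΔR / (R/in) = 10.2/4.11 = 2.482 in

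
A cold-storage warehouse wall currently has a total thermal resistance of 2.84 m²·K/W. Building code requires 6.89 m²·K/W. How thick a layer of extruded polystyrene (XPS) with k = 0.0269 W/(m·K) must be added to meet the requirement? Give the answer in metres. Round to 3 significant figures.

0.109 m

ΔR = 6.89 − 2.84 = 4.05 m²·K/W
L = ΔR × k = 4.05 × 0.0269 = 0.1089 m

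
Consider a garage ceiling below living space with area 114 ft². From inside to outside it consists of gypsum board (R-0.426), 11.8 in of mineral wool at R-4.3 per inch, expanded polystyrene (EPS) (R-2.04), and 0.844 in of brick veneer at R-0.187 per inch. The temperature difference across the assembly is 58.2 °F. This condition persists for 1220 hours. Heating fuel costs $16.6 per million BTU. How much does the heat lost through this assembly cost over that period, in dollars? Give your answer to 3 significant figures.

2.52 dollars

11.8 × 4.3 = 50.74
0.844 × 0.187 = 0.1578
R_total = 0.426 + 50.74 + 2.04 + 0.1578 = 53.36 ft²·°F·h/BTU
Q = 114 × 58.2 / 53.36 = 124.3 BTU/h
E = 124.3 × 1220 = 151700 BTU
Cost = 151700/10⁶ × 16.6 = $2.518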